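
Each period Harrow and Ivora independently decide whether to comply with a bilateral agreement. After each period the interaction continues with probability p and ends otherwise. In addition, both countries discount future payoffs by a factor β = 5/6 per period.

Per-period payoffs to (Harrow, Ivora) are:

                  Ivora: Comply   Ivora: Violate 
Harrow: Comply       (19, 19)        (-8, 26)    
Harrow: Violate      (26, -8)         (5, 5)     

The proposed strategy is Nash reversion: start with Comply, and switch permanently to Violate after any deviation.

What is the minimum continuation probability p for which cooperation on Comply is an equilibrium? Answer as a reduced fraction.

Expected continuation weight on next period's payoff is β·p = 5/6·p, which plays the role of the discount factor.
Cooperation requires 5/6·p ≥ (26−19)/(26−5) = 1/3, hence p ≥ 2/5.

2/5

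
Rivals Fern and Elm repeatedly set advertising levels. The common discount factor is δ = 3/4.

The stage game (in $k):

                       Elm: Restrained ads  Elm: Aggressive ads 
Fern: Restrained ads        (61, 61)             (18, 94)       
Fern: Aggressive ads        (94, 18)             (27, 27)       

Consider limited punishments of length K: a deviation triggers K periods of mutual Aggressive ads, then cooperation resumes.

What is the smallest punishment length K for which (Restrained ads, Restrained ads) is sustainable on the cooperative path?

2

IC: δ(1−δ^K)/(1−δ) ≥ (94−61)/(61−27) = 33/34.
With δ = 3/4: need 1 − δ^K ≥ 33/34·(1−3/4)/(3/4), i.e. δ^K ≤ 0.6765.
Since (3/4)^1 = 0.7500 and (3/4)^2 = 0.5625, the smallest such K is 2.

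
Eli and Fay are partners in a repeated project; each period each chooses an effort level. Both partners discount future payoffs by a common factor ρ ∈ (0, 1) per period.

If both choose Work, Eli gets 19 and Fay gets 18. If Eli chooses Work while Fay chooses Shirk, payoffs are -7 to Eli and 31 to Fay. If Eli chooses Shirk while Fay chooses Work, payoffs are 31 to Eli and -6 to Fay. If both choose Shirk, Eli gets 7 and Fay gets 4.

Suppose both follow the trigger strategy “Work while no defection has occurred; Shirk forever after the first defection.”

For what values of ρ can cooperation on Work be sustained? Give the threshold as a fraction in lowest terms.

1/2

Eli: cooperation gives 19 each period; deviation gives 31 once then 7 forever.
  19/(1−ρ) ≥ 31 + 7ρ/(1−ρ) ⇒ ρ ≥ 12/24 = 1/2.
Fay: cooperation gives 18 each period; deviation gives 31 once then 4 forever.
  ρ ≥ 13/27.
Both must hold, so the binding constraint is Eli's: ρ ≥ 1/2.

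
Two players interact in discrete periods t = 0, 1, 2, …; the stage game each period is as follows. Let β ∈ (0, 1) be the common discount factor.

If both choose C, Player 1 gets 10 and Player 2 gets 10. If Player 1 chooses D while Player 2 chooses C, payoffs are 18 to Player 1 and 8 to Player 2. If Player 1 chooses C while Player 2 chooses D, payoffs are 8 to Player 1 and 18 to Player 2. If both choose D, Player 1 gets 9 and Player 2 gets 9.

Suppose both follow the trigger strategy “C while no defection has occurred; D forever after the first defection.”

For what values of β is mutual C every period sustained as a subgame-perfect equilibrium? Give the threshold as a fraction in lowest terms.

8/9

One-period gain from deviating is 18 − 10 = 8. The loss is 10 − 9 = 1 in every subsequent period, with present value 1·β/(1−β).
Deviation is unprofitable when 1·β/(1−β) ≥ 8, i.e. β/(1−β) ≥ 8.
Equivalently β ≥ 8/(8+1) = 8/9.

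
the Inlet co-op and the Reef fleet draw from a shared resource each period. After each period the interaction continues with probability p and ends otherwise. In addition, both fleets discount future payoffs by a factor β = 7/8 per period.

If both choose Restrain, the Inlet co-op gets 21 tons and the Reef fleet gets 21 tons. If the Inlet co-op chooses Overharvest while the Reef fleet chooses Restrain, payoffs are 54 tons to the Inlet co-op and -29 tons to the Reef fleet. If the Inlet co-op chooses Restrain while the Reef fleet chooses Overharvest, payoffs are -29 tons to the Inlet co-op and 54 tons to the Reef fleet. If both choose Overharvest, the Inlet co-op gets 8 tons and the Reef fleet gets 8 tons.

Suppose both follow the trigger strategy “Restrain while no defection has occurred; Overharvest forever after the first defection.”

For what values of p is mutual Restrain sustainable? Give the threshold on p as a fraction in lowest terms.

With continuation probability p and discount β, the effective per-period discount factor is βp.
Grim-trigger IC: βp ≥ (54−21)/(54−8) = 33/46.
So p ≥ (33/46)/(7/8) = 132/161.

132/161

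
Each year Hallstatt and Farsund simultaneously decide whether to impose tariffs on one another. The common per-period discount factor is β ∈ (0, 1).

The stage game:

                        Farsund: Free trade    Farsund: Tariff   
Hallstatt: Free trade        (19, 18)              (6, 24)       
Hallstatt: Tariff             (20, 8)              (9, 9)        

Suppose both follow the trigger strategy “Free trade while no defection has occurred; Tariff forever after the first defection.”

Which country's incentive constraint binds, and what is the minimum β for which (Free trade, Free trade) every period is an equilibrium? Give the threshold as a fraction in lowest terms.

For Hallstatt: deviation gain 20−19 = 1, per-period punishment loss 19−9 = 10. IC gives β ≥ 1/11.
For Farsund: gain 6, loss 9 per period, so β ≥ 6/15 = 2/5.
The tighter constraint is Farsund's, so cooperation needs β ≥ 2/5.

Farsund; β ≥ 2/5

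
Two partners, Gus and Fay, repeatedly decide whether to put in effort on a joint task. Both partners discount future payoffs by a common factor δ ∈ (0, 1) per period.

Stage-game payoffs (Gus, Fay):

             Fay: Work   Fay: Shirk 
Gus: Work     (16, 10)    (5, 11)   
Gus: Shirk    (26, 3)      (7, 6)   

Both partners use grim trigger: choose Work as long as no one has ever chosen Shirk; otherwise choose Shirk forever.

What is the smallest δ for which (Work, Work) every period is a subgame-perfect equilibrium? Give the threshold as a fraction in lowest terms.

Gus: cooperation gives 16 each period; deviation gives 26 once then 7 forever.
  16/(1−δ) ≥ 26 + 7δ/(1−δ) ⇒ δ ≥ 10/19.
Fay: cooperation gives 10 each period; deviation gives 11 once then 6 forever.
  δ ≥ 1/5.
Both must hold, so the binding constraint is Gus's: δ ≥ 10/19.

10/19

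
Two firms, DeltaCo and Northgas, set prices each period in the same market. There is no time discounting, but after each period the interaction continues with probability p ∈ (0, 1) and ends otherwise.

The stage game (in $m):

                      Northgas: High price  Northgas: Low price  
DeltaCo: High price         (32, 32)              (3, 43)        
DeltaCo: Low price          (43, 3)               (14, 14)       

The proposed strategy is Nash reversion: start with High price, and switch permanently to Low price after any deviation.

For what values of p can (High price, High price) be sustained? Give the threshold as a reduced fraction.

11/29

Expected cooperation value is 32 + p·32 + p²·32 + … = 32/(1−p); deviation gives 43 + p·14/(1−p).
32 ≥ 43(1−p) + 14p ⇒ 29p ≥ 11 ⇒ p ≥ 11/29.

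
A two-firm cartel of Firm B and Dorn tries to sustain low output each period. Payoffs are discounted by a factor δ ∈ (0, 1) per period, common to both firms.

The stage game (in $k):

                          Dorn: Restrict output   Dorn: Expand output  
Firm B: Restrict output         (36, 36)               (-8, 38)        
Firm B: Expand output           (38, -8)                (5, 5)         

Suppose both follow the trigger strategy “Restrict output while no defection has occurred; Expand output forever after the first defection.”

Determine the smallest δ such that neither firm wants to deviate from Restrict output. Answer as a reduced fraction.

2/33

Cooperation forever yields 36 each period: 36/(1−δ).
Deviating yields 38 once, then 5 forever: 38 + 5δ/(1−δ).
No profitable deviation requires 36/(1−δ) ≥ 38 + 5δ/(1−δ).
Multiplying by (1−δ): 36 ≥ 38(1−δ) + 5δ = 38 − 33δ.
So 33δ ≥ 2, i.e. δ ≥ 2/33.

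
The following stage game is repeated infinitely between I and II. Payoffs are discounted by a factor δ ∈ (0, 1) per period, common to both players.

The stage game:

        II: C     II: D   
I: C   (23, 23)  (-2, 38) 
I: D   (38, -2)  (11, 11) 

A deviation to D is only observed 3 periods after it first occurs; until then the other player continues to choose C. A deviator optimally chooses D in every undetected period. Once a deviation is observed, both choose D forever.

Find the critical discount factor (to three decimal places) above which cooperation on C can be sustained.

A deviator earns 38 for 3 periods, then 11 forever; cooperating earns 23 forever. Multiplying the IC by (1−δ):
23 ≥ 38(1−δ^3) + 11δ^3, so 27·δ^3 ≥ 15 and δ^3 ≥ 5/9.
δ ≥ (5/9)^(1/3) ≈ 0.822.

0.822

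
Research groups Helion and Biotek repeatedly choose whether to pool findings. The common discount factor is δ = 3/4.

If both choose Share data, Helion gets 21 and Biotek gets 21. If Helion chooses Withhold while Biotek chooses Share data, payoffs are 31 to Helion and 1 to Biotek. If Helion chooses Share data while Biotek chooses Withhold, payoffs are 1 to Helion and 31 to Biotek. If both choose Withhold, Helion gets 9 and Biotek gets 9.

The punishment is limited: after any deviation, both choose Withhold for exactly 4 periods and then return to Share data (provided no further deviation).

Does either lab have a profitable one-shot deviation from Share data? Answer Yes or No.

No

IC: δ+…+δ^4 ≥ (31−21)/(21−9) = 5/6.
At δ = 3/4: partial sum = 2.0508 ≥ 0.8333. Cooperation sustainable.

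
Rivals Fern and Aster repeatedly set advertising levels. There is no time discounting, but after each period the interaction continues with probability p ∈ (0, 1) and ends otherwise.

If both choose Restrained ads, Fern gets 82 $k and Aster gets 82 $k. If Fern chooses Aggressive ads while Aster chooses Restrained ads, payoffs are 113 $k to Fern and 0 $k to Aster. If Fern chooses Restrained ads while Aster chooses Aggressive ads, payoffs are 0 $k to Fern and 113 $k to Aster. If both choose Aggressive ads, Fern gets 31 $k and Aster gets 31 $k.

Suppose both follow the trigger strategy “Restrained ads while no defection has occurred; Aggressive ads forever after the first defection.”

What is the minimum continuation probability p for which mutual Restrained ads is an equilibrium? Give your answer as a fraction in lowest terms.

With no time discounting, the continuation probability p plays the role of the discount factor.
Grim-trigger IC: 82/(1−p) ≥ 113 + 31p/(1−p) ⇒ p ≥ (113−82)/(113−31) = 31/82.

31/82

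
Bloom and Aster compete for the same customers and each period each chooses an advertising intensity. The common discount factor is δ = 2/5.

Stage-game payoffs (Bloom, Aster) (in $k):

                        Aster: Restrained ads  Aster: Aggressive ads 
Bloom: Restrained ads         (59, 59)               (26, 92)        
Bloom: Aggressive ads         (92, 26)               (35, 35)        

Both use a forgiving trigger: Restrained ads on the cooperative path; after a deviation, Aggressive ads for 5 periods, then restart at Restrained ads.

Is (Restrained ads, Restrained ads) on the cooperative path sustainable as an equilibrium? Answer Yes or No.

No

IC: δ+…+δ^5 ≥ (92−59)/(59−35) = 11/8.
At δ = 2/5: partial sum = 0.6598 < 1.3750. Cooperation not sustainable.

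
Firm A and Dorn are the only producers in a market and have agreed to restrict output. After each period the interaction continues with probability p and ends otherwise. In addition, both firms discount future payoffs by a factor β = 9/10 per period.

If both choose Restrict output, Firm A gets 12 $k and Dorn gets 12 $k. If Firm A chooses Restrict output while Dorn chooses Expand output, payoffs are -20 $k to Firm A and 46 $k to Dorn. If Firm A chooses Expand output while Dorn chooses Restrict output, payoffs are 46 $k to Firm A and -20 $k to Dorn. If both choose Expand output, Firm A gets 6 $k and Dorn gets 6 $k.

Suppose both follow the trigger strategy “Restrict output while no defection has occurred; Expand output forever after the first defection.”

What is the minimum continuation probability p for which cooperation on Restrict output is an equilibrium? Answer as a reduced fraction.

Expected continuation weight on next period's payoff is β·p = 9/10·p, which plays the role of the discount factor.
Cooperation requires 9/10·p ≥ (46−12)/(46−6) = 17/20, hence p ≥ 17/18.

17/18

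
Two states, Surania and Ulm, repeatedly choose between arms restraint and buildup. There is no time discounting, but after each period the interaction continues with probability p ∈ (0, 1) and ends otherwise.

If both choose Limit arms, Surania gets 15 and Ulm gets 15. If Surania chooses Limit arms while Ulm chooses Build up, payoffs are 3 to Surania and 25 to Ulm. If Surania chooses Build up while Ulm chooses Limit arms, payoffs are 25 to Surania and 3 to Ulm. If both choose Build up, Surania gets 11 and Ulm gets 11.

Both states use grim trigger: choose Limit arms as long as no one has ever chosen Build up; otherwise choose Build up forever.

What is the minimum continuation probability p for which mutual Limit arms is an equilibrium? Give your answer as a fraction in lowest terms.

5/7

Expected cooperation value is 15 + p·15 + p²·15 + … = 15/(1−p); deviation gives 25 + p·11/(1−p).
15 ≥ 25(1−p) + 11p ⇒ 14p ≥ 10 ⇒ p ≥ 10/14 = 5/7.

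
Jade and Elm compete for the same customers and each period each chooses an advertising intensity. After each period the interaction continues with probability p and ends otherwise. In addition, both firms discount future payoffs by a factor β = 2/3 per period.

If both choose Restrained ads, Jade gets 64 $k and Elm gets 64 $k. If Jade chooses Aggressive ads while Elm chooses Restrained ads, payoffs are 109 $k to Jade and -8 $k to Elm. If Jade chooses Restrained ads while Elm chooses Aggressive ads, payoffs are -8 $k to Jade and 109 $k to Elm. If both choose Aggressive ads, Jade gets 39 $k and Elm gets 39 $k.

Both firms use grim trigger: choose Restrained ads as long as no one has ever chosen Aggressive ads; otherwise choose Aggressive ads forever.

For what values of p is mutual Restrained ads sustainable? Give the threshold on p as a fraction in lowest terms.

With continuation probability p and discount β, the effective per-period discount factor is βp.
Grim-trigger IC: βp ≥ (109−64)/(109−39) = 9/14.
So p ≥ (9/14)/(2/3) = 27/28.

27/28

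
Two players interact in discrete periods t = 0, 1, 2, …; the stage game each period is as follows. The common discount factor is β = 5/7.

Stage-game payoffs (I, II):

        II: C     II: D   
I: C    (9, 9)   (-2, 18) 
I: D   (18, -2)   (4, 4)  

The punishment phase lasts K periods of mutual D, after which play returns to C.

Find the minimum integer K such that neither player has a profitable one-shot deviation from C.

4

No profitable deviation requires (9−4)(β+…+β^K) ≥ 18−9, i.e. β+…+β^K ≥ 9/5 ≈ 1.8000.
With β = 5/7, the partial sums are K=1: 0.7143, K=2: 1.2245, K=3: 1.5889, K=4: 1.8492.
K = 4 is the first length at which the sum reaches 1.8000.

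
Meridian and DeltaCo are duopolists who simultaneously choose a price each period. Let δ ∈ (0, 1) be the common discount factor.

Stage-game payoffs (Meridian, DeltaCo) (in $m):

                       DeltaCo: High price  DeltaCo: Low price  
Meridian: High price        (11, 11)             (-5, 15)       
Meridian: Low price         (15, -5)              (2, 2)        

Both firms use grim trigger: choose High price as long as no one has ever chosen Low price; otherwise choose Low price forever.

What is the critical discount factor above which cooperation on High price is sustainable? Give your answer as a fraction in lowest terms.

4/13

Cooperation forever yields 11 each period: 11/(1−δ).
Deviating yields 15 once, then 2 forever: 15 + 2δ/(1−δ).
No profitable deviation requires 11/(1−δ) ≥ 15 + 2δ/(1−δ).
Multiplying by (1−δ): 11 ≥ 15(1−δ) + 2δ = 15 − 13δ.
So 13δ ≥ 4, i.e. δ ≥ 4/13.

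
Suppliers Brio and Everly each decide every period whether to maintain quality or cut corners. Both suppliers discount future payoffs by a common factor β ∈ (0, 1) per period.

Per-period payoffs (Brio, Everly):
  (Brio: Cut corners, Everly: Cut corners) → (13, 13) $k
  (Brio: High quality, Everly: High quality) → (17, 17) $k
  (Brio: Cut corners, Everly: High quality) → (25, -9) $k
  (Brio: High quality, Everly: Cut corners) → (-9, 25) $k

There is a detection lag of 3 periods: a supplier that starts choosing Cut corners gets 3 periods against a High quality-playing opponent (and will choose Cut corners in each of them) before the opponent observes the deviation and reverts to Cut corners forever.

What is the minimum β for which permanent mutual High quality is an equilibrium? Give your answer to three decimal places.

A deviator earns 25 for 3 periods, then 13 forever; cooperating earns 17 forever. Multiplying the IC by (1−β):
17 ≥ 25(1−β^3) + 13β^3, so 12·β^3 ≥ 8 and β^3 ≥ 2/3.
β ≥ (2/3)^(1/3) ≈ 0.874.

0.874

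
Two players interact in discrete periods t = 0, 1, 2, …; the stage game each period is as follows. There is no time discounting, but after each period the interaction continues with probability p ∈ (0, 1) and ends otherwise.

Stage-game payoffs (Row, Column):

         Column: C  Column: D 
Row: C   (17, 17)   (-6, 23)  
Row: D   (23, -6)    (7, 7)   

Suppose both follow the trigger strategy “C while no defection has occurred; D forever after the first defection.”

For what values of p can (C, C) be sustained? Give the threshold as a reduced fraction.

With no time discounting, the continuation probability p plays the role of the discount factor.
Grim-trigger IC: 17/(1−p) ≥ 23 + 7p/(1−p) ⇒ p ≥ (23−17)/(23−7) = 3/8.

3/8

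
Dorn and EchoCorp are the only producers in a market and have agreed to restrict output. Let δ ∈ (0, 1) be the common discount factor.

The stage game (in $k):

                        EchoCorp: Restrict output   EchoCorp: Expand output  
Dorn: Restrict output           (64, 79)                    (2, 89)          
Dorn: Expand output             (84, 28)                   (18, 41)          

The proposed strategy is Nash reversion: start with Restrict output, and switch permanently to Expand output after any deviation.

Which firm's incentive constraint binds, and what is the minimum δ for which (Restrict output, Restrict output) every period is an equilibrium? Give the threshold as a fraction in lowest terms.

Dorn; δ ≥ 10/33

For Dorn: deviation gain 84−64 = 20, per-period punishment loss 64−18 = 46. IC gives δ ≥ 20/66 = 10/33.
For EchoCorp: gain 10, loss 38 per period, so δ ≥ 10/48 = 5/24.
The tighter constraint is Dorn's, so cooperation needs δ ≥ 10/33.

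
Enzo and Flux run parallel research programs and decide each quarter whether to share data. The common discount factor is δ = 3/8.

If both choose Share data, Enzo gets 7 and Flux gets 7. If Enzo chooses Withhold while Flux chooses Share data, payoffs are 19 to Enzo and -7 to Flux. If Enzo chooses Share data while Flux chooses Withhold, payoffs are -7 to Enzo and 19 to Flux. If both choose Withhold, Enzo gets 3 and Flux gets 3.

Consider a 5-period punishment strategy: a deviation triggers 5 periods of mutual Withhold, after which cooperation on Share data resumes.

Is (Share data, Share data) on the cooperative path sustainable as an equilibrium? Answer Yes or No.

IC: δ+…+δ^5 ≥ (19−7)/(7−3) = 3.
At δ = 3/8: partial sum = 0.5956 < 3.0000. Cooperation not sustainable.

No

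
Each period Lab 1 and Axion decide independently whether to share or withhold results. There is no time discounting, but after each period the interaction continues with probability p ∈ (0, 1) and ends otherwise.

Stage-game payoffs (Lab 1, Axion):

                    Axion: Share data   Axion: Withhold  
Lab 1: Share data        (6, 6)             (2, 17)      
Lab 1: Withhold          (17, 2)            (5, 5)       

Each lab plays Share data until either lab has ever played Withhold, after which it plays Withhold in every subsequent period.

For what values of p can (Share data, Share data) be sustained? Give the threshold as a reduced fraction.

Expected cooperation value is 6 + p·6 + p²·6 + … = 6/(1−p); deviation gives 17 + p·5/(1−p).
6 ≥ 17(1−p) + 5p ⇒ 12p ≥ 11 ⇒ p ≥ 11/12.

11/12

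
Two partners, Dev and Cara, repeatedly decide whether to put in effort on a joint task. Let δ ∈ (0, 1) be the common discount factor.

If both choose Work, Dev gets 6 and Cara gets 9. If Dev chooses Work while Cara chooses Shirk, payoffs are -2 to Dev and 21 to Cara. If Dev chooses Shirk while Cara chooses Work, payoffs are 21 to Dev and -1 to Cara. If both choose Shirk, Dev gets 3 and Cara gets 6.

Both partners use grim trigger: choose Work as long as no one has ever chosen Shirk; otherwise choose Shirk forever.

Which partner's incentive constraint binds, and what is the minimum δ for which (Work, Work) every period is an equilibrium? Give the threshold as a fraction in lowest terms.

Dev; δ ≥ 5/6

Dev: cooperation gives 6 each period; deviation gives 21 once then 3 forever.
  6/(1−δ) ≥ 21 + 3δ/(1−δ) ⇒ δ ≥ 15/18 = 5/6.
Cara: cooperation gives 9 each period; deviation gives 21 once then 6 forever.
  δ ≥ 12/15 = 4/5.
Both must hold, so the binding constraint is Dev's: δ ≥ 5/6.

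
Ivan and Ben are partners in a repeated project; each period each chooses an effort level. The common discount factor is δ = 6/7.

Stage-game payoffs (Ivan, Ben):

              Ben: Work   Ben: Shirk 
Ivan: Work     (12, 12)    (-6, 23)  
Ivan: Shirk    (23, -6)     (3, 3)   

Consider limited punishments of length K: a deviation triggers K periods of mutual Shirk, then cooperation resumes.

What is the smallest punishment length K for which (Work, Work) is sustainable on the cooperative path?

IC: δ(1−δ^K)/(1−δ) ≥ (23−12)/(12−3) = 11/9.
With δ = 6/7: need 1 − δ^K ≥ 11/9·(1−6/7)/(6/7), i.e. δ^K ≤ 0.7963.
Since (6/7)^1 = 0.8571 and (6/7)^2 = 0.7347, the smallest such K is 2.

2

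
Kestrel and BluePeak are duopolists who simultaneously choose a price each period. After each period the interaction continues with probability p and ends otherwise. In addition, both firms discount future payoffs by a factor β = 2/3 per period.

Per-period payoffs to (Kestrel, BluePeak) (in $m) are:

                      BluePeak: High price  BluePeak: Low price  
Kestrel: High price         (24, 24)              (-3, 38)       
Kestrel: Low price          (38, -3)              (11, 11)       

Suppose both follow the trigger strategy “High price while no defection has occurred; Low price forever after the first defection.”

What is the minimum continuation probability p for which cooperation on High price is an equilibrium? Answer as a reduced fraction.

7/9

Expected continuation weight on next period's payoff is β·p = 2/3·p, which plays the role of the discount factor.
Cooperation requires 2/3·p ≥ (38−24)/(38−11) = 14/27, hence p ≥ 7/9.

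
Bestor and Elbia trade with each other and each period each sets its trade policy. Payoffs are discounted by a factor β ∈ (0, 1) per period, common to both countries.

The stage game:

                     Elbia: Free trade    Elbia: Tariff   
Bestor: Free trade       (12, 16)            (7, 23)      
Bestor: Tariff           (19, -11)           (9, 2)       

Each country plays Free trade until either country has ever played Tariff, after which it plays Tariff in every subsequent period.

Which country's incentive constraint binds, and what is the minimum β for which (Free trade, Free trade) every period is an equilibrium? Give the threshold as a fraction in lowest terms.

Bestor: cooperation gives 12 each period; deviation gives 19 once then 9 forever.
  12/(1−β) ≥ 19 + 9β/(1−β) ⇒ β ≥ 7/10.
Elbia: cooperation gives 16 each period; deviation gives 23 once then 2 forever.
  β ≥ 7/21 = 1/3.
Both must hold, so the binding constraint is Bestor's: β ≥ 7/10.

Bestor; β ≥ 7/10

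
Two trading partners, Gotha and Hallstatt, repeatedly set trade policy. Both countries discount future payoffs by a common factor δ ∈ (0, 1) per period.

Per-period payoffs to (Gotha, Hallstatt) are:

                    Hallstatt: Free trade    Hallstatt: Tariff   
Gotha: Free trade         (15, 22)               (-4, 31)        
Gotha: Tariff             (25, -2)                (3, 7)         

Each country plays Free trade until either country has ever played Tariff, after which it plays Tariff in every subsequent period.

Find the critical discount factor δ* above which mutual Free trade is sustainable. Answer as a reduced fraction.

5/11

Gotha: cooperation gives 15 each period; deviation gives 25 once then 3 forever.
  15/(1−δ) ≥ 25 + 3δ/(1−δ) ⇒ δ ≥ 10/22 = 5/11.
Hallstatt: cooperation gives 22 each period; deviation gives 31 once then 7 forever.
  δ ≥ 9/24 = 3/8.
Both must hold, so the binding constraint is Gotha's: δ ≥ 5/11.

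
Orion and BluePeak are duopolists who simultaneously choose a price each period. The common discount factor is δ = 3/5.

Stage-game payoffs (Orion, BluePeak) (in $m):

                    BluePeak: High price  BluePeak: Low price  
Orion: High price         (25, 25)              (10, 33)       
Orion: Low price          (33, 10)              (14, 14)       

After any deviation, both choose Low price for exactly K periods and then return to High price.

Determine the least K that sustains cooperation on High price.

IC: δ(1−δ^K)/(1−δ) ≥ (33−25)/(25−14) = 8/11.
With δ = 3/5: need 1 − δ^K ≥ 8/11·(1−3/5)/(3/5), i.e. δ^K ≤ 0.5152.
Since (3/5)^1 = 0.6000 and (3/5)^2 = 0.3600, the smallest such K is 2.

2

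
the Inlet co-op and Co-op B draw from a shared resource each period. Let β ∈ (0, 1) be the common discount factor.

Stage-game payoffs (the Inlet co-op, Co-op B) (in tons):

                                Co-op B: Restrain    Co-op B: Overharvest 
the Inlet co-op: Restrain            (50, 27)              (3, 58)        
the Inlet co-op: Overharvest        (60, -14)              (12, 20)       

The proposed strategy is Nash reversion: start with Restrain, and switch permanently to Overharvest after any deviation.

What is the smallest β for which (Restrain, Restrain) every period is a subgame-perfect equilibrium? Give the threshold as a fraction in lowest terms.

the Inlet co-op's threshold: (60−50)/(60−12) = 5/24.
Co-op B's threshold: (58−27)/(58−20) = 31/38.
5/24 < 31/38, so Co-op B binds and β* = 31/38.

31/38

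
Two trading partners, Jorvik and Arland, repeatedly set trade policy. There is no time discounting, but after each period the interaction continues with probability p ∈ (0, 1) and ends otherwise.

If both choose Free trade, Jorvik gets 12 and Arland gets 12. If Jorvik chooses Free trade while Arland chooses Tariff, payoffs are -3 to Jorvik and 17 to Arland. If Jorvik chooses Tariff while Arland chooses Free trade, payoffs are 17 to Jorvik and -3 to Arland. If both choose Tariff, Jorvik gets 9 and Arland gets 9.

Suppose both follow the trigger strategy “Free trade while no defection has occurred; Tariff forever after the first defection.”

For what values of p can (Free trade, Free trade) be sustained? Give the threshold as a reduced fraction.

With no time discounting, the continuation probability p plays the role of the discount factor.
Grim-trigger IC: 12/(1−p) ≥ 17 + 9p/(1−p) ⇒ p ≥ (17−12)/(17−9) = 5/8.

5/8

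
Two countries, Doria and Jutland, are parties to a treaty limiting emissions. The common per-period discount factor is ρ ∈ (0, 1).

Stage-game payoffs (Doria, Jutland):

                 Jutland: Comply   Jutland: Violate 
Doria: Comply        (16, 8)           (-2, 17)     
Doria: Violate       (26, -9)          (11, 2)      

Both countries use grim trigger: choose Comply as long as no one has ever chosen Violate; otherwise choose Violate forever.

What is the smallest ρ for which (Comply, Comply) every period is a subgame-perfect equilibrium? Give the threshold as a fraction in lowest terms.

2/3

Doria's threshold: (26−16)/(26−11) = 2/3.
Jutland's threshold: (17−8)/(17−2) = 3/5.
2/3 > 3/5, so Doria binds and ρ* = 2/3.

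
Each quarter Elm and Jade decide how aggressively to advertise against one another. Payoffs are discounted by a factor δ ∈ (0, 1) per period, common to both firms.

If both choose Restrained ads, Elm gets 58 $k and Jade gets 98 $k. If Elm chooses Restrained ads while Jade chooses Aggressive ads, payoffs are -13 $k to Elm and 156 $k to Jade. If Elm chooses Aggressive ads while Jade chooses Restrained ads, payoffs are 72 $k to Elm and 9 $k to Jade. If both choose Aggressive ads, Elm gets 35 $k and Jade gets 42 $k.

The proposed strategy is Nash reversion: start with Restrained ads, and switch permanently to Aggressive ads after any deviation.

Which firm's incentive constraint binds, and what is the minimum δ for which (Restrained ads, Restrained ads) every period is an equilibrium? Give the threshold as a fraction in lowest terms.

Elm's threshold: (72−58)/(72−35) = 14/37.
Jade's threshold: (156−98)/(156−42) = 29/57.
14/37 < 29/57, so Jade binds and δ* = 29/57.

Jade; δ ≥ 29/57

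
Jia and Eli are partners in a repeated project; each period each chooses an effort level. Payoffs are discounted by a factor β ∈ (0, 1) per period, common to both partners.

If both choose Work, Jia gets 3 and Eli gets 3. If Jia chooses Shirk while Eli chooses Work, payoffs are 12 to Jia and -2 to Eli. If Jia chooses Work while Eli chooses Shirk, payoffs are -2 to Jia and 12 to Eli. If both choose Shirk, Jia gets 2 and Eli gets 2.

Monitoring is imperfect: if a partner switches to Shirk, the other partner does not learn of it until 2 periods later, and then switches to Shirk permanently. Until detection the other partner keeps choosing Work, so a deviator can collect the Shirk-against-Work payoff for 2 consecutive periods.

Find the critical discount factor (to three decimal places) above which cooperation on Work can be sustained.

A deviator earns 12 for 2 periods, then 2 forever; cooperating earns 3 forever. Multiplying the IC by (1−β):
3 ≥ 12(1−β^2) + 2β^2, so 10·β^2 ≥ 9 and β^2 ≥ 9/10.
β ≥ (9/10)^(1/2) ≈ 0.949.

0.949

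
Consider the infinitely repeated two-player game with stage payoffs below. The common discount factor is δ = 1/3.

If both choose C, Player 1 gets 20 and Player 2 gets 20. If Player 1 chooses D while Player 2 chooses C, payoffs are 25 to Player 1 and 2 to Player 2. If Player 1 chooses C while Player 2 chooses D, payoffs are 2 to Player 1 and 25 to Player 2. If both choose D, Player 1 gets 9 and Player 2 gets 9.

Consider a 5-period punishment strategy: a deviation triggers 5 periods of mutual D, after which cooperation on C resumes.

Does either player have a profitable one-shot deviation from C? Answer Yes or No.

A one-shot deviation gives 25 now, then 9 for 5 periods, then back to 20.
Gain from deviating: (25−20) today; loss: (20−9) in each of the next 5 periods.
No-deviation condition: (20−9)(δ+…+δ^5) ≥ 25−20, i.e. δ+…+δ^5 ≥ 5/11.
At δ = 1/3: δ+…+δ^5 = 0.4979 ≥ 0.4545.
So cooperation is sustainable.

No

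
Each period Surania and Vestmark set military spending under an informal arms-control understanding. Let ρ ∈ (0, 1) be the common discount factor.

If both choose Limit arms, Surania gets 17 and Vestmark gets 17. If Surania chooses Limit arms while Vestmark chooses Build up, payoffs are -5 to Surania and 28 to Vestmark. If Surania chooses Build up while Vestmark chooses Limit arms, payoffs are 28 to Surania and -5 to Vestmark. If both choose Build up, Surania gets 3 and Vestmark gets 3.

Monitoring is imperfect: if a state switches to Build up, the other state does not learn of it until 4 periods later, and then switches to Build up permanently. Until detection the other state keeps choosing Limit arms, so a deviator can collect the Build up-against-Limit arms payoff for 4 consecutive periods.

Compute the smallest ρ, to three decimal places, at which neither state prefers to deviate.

0.814

Deviating for the 4 undetected periods gains 28−17 = 11 per period over cooperation, then loses 17−3 = 14 per period forever once punishment starts.
Gain: 11(1 + ρ + … + ρ^3); loss: 14·ρ^4/(1−ρ).
No profitable deviation ⇔ 11(1−ρ^4) ≤ 14·ρ^4, i.e. ρ^4 ≥ 11/(11+14) = 11/25.
Hence ρ ≥ (11/25)^(1/4) ≈ 0.814.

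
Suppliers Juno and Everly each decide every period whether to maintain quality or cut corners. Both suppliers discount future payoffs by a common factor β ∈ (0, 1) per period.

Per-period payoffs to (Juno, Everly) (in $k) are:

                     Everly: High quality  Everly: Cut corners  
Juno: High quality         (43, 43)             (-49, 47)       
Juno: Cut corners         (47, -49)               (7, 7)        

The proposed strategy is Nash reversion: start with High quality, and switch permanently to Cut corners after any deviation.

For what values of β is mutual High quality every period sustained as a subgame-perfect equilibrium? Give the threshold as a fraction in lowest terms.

43/(1−β) ≥ 47 + 7β/(1−β)
43 ≥ 47 − 40β
β ≥ 4/40 = 1/10.

1/10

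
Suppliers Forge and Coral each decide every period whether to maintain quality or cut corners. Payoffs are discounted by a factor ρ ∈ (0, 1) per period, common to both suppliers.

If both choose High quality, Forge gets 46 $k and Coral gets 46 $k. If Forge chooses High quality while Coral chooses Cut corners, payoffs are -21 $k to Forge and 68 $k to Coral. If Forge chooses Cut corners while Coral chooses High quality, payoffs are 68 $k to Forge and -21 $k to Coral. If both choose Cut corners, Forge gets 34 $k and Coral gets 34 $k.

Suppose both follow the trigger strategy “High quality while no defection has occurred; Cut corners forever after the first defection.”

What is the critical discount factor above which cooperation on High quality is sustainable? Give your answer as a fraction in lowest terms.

11/17

Cooperation forever yields 46 each period: 46/(1−ρ).
Deviating yields 68 once, then 34 forever: 68 + 34ρ/(1−ρ).
No profitable deviation requires 46/(1−ρ) ≥ 68 + 34ρ/(1−ρ).
Multiplying by (1−ρ): 46 ≥ 68(1−ρ) + 34ρ = 68 − 34ρ.
So 34ρ ≥ 22, i.e. ρ ≥ 22/34 = 11/17.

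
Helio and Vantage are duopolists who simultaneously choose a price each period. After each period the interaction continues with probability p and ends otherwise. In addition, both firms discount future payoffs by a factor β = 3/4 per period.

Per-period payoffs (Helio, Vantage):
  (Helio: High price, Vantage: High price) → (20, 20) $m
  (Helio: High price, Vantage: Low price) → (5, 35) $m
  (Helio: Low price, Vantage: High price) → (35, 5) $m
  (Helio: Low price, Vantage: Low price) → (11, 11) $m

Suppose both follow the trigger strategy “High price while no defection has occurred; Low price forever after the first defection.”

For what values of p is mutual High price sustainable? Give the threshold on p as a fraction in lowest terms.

With continuation probability p and discount β, the effective per-period discount factor is βp.
Grim-trigger IC: βp ≥ (35−20)/(35−11) = 5/8.
So p ≥ (5/8)/(3/4) = 5/6.

5/6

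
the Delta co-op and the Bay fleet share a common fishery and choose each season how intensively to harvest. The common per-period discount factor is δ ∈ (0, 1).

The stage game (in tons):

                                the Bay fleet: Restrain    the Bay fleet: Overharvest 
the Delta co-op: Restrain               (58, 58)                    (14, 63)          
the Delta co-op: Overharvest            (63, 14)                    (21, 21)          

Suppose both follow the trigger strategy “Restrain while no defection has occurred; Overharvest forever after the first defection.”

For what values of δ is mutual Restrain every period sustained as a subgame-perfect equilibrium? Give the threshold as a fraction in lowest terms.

5/42

58/(1−δ) ≥ 63 + 21δ/(1−δ)
58 ≥ 63 − 42δ
δ ≥ 5/42.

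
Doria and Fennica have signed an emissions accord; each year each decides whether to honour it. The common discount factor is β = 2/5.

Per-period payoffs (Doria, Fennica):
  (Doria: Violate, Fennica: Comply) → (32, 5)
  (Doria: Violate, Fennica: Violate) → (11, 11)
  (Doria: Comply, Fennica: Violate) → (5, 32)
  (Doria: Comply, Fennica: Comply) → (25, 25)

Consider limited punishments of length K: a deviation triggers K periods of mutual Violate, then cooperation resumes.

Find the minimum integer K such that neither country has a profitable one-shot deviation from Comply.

Need Σ_{k=1}^{K} β^k ≥ (32−25)/(25−11) = 0.5000 at β = 2/5.
At K = 1 the sum is 0.4000 < 0.5000; at K = 2 it is 0.5600 ≥ 0.5000.
So the minimum punishment length is K = 2.

2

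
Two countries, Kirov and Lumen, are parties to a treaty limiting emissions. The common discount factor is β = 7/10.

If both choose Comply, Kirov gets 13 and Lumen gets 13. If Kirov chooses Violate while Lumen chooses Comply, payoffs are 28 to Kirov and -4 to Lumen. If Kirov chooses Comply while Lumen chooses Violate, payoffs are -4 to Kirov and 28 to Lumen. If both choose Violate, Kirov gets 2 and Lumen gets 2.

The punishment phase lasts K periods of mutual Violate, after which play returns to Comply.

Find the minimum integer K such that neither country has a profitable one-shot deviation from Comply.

Need Σ_{k=1}^{K} β^k ≥ (28−13)/(13−2) = 1.3636 at β = 7/10.
At K = 2 the sum is 1.1900 < 1.3636; at K = 3 it is 1.5330 ≥ 1.3636.
So the minimum punishment length is K = 3.

3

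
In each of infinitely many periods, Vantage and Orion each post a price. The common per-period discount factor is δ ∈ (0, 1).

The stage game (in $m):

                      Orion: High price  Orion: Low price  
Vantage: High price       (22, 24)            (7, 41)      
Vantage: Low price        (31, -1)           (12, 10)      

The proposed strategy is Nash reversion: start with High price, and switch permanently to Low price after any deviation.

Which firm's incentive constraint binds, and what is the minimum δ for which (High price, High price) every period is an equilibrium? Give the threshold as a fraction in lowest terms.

Vantage: cooperation gives 22 each period; deviation gives 31 once then 12 forever.
  22/(1−δ) ≥ 31 + 12δ/(1−δ) ⇒ δ ≥ 9/19.
Orion: cooperation gives 24 each period; deviation gives 41 once then 10 forever.
  δ ≥ 17/31.
Both must hold, so the binding constraint is Orion's: δ ≥ 17/31.

Orion; δ ≥ 17/31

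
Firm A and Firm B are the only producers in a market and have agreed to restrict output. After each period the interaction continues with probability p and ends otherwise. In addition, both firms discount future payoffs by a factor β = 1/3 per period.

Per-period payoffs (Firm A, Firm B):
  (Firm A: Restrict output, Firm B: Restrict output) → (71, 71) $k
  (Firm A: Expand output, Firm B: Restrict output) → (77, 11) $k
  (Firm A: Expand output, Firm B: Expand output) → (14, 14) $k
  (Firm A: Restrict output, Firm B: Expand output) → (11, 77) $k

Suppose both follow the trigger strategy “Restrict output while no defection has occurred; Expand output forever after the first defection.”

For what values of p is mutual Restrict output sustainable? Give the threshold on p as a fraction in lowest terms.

2/7

With continuation probability p and discount β, the effective per-period discount factor is βp.
Grim-trigger IC: βp ≥ (77−71)/(77−14) = 2/21.
So p ≥ (2/21)/(1/3) = 2/7.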